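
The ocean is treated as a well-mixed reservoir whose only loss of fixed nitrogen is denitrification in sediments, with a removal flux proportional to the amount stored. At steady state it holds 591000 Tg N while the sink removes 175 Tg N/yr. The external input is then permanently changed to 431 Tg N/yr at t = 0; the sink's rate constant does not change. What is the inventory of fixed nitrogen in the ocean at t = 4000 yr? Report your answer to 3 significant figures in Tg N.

The sink rate constant is k = F₀/M₀ = 175/591000 = 0.0002961 yr⁻¹.
Solving dM/dt = F₁ − kM with M(0) = M₀ gives M(t) = F₁/k + (M₀ − F₁/k)·e^(−kt).
F₁/k = 431/0.0002961 = 1.4555×10^6 Tg N; kt = 0.0002961 × 4000 = 1.184, e^(−kt) = 0.3059.
M(4000) = 1.4555×10^6 + (591000 − 1.4555×10^6) × 0.3059 = 1.4555×10^6 − 264500 = 1.1911×10^6 Tg N.

1.19×10^6 Tg N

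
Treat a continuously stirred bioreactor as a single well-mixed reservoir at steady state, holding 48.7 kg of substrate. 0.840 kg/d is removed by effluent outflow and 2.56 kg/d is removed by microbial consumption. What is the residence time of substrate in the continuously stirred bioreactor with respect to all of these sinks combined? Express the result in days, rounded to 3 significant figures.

14.3 d

Total removal flux = 0.840 + 2.56 = 3.4000 kg/d.
τ = M / ΣF_out = 48.7 / 3.4000 = 14.32 d.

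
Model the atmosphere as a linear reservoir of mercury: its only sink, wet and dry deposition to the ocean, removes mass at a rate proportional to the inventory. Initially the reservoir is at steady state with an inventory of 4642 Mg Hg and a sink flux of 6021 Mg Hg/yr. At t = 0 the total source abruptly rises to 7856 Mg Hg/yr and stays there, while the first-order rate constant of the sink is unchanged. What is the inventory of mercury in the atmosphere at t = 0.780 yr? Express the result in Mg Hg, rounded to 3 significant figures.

τ = M₀/F₀ = 4642/6021 = 0.7710 yr; rate constant k = 1/τ.
New steady state M_∞ = F₁/k = F₁·τ = 7856 × 0.7710 = 6056.7 Mg Hg.
M(t) = M_∞ + (M₀ − M_∞)·e^(−t/τ); t/τ = 0.780/0.7710 = 1.012, so e^(−t/τ) = 0.3636.
M(t) = 6056.7 − 1415 × 0.3636 = 5542.3 Mg Hg.

5540 Mg Hg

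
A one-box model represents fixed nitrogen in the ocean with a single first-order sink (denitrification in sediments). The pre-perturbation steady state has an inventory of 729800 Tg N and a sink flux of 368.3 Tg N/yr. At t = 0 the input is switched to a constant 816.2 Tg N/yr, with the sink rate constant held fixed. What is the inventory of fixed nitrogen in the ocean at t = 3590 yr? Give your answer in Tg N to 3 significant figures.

Residence time τ = M₀/F₀ = 1982 yr. The eventual steady state is M_∞ = M₀·(F₁/F₀) = 729800 × 816.2/368.3 = 1.6173×10^6 Tg N.
The anomaly ΔM(t) = M(t) − M_∞ decays as ΔM₀·e^(−t/τ) with ΔM₀ = 729800 − 1.6173×10^6 = −887500 Tg N.
At t = 3590 yr, e^(−t/τ) = e^(−1.812) = 0.1634, so ΔM = −145000 Tg N and M = 1.6173×10^6 − 145000 = 1.4723×10^6 Tg N.

1.47×10^6 Tg N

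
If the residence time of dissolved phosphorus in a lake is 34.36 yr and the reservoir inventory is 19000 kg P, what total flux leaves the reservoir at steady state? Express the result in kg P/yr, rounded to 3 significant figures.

F = M / τ = 19000 / 34.36 = 553.0 kg P/yr.

553 kg P/yr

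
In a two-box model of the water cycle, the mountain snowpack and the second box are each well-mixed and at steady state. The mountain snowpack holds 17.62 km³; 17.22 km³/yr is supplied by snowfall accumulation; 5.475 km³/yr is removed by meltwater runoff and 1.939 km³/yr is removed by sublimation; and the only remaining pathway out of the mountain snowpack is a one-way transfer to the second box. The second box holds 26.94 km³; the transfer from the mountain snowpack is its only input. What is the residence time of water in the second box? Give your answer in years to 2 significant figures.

2.7 yr

Balance the mountain snowpack: ΣF_in = 17.220 km³/yr.
Transfer to the second box = ΣF_in − (5.475 + 1.939) = 9.8060 km³/yr.
At steady state the output of the second box equals its input, 9.8060 km³/yr.
τ = M / F = 26.94 / 9.8060 = 2.747 yr.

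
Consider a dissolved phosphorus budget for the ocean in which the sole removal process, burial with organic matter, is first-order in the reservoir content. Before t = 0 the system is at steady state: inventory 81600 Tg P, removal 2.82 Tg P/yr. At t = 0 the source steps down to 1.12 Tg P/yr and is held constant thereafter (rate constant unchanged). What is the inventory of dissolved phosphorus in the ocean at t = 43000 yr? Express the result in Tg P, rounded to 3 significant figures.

The sink rate constant is k = F₀/M₀ = 2.82/81600 = 3.456×10^-5 yr⁻¹.
Solving dM/dt = F₁ − kM with M(0) = M₀ gives M(t) = F₁/k + (M₀ − F₁/k)·e^(−kt).
F₁/k = 1.12/3.456×10^-5 = 32409 Tg P; kt = 3.456×10^-5 × 43000 = 1.486, e^(−kt) = 0.2263.
M(43000) = 32409 + (81600 − 32409) × 0.2263 = 32409 + 11130 = 43539 Tg P.

43500 Tg P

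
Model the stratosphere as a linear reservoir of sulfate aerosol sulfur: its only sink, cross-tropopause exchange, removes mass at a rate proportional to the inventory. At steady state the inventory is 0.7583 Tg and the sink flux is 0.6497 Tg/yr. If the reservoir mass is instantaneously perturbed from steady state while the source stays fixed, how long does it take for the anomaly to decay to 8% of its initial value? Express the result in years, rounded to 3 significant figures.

For a linear reservoir the anomaly decays as exp(−t/τ) with τ = M/F = 0.7583/0.6497 = 1.167 yr.
exp(−t/τ) = 0.08 ⇒ t = −τ ln(0.08) = 1.167 × 2.526 = 2.948 yr.

2.95 yr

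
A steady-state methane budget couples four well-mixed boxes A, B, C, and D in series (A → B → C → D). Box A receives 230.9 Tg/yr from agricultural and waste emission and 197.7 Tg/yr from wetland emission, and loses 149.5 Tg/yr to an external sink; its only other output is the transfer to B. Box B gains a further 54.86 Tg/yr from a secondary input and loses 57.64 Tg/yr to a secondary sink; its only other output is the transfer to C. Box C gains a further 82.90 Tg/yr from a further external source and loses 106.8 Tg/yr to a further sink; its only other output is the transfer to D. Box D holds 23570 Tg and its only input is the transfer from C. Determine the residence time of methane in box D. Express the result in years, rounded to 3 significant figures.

93.4 yr

Box A: F(A→B) = (230.9 + 197.7) − 149.5 = 279.10 Tg/yr.
Box B: F(B→C) = (279.10 + 54.86) − 57.64 = 276.32 Tg/yr.
Box C: F(C→D) = (276.32 + 82.90) − 106.8 = 252.42 Tg/yr.
Box D throughput = its input = 252.42 Tg/yr; τ = 23570 / 252.42 = 93.38 yr.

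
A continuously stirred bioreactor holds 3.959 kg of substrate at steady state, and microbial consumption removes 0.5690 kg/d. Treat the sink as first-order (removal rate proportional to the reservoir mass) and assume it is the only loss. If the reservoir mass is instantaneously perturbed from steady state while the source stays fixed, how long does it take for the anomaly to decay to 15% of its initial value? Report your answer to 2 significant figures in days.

For a linear reservoir the anomaly decays as exp(−t/τ) with τ = M/F = 3.959/0.5690 = 6.958 d.
exp(−t/τ) = 0.15 ⇒ t = −τ ln(0.15) = 6.958 × 1.897 = 13.20 d.

13 d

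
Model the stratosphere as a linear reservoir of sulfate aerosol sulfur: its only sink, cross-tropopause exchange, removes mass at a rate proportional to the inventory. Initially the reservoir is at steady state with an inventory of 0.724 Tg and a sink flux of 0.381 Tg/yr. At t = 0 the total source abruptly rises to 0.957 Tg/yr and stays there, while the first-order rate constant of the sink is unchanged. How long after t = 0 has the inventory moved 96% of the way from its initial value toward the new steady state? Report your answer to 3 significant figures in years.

τ = M₀/F₀ = 0.724/0.381 = 1.900 yr.
The remaining gap fraction is e^(−t/τ); 96% covered ⇒ e^(−t/τ) = 0.0400.
t = −τ ln(0.0400) = 1.900 × 3.219 = 6.117 yr.

6.12 yr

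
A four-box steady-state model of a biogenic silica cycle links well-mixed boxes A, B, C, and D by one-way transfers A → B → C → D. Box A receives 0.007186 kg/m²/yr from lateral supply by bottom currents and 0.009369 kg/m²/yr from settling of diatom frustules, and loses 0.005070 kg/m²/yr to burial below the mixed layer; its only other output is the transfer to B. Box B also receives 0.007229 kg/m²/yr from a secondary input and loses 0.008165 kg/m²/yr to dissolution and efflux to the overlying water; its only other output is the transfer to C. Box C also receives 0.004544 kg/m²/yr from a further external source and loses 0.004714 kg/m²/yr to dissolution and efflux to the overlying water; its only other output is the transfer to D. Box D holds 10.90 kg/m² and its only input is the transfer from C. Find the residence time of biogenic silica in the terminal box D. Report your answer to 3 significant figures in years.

Box A: F(A→B) = (0.007186 + 0.009369) − 0.005070 = 0.011485 kg/m²/yr.
Box B: F(B→C) = (0.011485 + 0.007229) − 0.008165 = 0.010549 kg/m²/yr.
Box C: F(C→D) = (0.010549 + 0.004544) − 0.004714 = 0.010379 kg/m²/yr.
Box D throughput = its input = 0.010379 kg/m²/yr; τ = 10.90 / 0.010379 = 1050 yr.

1050 yr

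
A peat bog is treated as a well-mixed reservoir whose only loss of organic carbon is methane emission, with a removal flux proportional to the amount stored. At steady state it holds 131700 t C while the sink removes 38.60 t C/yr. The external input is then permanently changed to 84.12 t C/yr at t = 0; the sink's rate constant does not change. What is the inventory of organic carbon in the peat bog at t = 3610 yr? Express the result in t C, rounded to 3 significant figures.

Residence time τ = M₀/F₀ = 3412 yr. The eventual steady state is M_∞ = M₀·(F₁/F₀) = 131700 × 84.12/38.60 = 287010 t C.
The anomaly ΔM(t) = M(t) − M_∞ decays as ΔM₀·e^(−t/τ) with ΔM₀ = 131700 − 287010 = −155300 t C.
At t = 3610 yr, e^(−t/τ) = e^(−1.058) = 0.3471, so ΔM = −53910 t C and M = 287010 − 53910 = 233100 t C.

233000 t C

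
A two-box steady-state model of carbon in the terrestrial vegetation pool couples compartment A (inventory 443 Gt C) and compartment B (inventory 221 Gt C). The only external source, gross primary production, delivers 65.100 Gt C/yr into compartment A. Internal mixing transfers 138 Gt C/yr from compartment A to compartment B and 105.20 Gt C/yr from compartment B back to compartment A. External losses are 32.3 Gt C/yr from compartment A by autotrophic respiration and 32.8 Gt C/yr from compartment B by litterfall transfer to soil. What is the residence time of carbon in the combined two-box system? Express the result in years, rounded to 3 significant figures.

10.2 yr

For the system as a whole, the A↔B exchange is internal and contributes nothing to the throughput; only the external sinks remove mass.
M_total = 443 + 221 = 664.00 Gt C.
ΣF_external_out = 32.3 + 32.8 = 65.100 Gt C/yr.
τ = M_total / ΣF_ext = 664.00 / 65.100 = 10.20 yr.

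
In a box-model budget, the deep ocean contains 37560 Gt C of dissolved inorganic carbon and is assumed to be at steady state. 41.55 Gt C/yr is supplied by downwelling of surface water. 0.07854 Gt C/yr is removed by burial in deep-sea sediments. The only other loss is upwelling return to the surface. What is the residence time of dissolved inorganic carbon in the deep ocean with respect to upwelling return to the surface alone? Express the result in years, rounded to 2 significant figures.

910 yr

At steady state ΣF_in = ΣF_out.
ΣF_in = 41.550 Gt C/yr.
Upwelling return to the surface flux = ΣF_in − (0.07854) = 41.550 − 0.07854 = 41.47 Gt C/yr.
τ = M / F = 37560 / 41.47 = 905.7 yr.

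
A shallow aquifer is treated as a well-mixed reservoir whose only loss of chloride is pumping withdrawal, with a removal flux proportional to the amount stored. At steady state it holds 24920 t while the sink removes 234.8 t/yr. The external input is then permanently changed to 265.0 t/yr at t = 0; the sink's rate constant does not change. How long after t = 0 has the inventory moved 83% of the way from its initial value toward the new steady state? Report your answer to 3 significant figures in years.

188 yr

τ = M₀/F₀ = 24920/234.8 = 106.1 yr.
The remaining gap fraction is e^(−t/τ); 83% covered ⇒ e^(−t/τ) = 0.170.
t = −τ ln(0.170) = 106.1 × 1.772 = 188.1 yr.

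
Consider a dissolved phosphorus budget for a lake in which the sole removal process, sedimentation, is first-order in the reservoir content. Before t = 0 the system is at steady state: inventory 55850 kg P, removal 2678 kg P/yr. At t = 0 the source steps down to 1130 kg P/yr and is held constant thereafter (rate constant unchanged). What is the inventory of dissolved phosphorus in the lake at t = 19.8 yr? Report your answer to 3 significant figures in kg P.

36100 kg P

Residence time τ = M₀/F₀ = 20.86 yr. The eventual steady state is M_∞ = M₀·(F₁/F₀) = 55850 × 1130/2678 = 23566 kg P.
The anomaly ΔM(t) = M(t) − M_∞ decays as ΔM₀·e^(−t/τ) with ΔM₀ = 55850 − 23566 = 32280 kg P.
At t = 19.8 yr, e^(−t/τ) = e^(−0.9494) = 0.3870, so ΔM = 12490 kg P and M = 23566 + 12490 = 36059 kg P.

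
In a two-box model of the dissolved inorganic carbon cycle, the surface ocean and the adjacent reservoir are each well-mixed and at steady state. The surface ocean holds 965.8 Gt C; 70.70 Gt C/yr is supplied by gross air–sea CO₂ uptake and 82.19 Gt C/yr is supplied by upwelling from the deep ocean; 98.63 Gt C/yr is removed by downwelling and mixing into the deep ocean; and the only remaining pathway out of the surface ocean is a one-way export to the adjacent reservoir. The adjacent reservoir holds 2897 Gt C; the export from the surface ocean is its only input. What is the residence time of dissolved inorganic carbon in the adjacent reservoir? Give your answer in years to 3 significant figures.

53.4 yr

Balance the surface ocean: ΣF_in = 70.70 + 82.19 = 152.89 Gt C/yr.
Export to the adjacent reservoir = ΣF_in − (98.63) = 54.260 Gt C/yr.
At steady state the output of the adjacent reservoir equals its input, 54.260 Gt C/yr.
τ = M / F = 2897 / 54.260 = 53.39 yr.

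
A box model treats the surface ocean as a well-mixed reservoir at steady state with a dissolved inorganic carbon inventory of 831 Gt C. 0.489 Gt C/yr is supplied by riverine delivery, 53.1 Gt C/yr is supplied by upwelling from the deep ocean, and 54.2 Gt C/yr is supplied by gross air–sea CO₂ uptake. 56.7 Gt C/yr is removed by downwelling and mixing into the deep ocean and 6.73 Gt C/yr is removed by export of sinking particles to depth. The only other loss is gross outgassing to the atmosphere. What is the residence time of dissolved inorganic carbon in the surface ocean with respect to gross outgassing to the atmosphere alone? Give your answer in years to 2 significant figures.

At steady state ΣF_in = ΣF_out.
ΣF_in = 0.489 + 53.1 + 54.2 = 107.79 Gt C/yr.
Gross outgassing to the atmosphere flux = ΣF_in − (56.7 + 6.73) = 107.79 − 63.43 = 44.36 Gt C/yr.
τ = M / F = 831 / 44.36 = 18.73 yr.

19 yr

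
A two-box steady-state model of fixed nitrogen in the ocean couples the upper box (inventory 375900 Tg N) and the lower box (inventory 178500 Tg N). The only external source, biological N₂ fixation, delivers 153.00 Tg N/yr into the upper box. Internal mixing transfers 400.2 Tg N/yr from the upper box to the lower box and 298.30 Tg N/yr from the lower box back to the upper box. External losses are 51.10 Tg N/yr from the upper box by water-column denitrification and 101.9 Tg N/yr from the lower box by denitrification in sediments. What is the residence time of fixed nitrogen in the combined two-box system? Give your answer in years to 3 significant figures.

For the system as a whole, the A↔B exchange is internal and contributes nothing to the throughput; only the external sinks remove mass.
M_total = 375900 + 178500 = 554400 Tg N.
ΣF_external_out = 51.10 + 101.9 = 153.00 Tg N/yr.
τ = M_total / ΣF_ext = 554400 / 153.00 = 3624 yr.

3620 yr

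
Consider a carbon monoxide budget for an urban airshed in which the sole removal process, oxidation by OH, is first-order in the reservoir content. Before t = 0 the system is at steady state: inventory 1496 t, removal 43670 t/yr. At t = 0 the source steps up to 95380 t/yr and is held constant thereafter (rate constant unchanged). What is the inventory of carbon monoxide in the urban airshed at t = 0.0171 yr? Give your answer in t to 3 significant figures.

2190 t

τ = M₀/F₀ = 1496/43670 = 0.03426 yr; rate constant k = 1/τ.
New steady state M_∞ = F₁/k = F₁·τ = 95380 × 0.03426 = 3267.4 t.
M(t) = M_∞ + (M₀ − M_∞)·e^(−t/τ); t/τ = 0.0171/0.03426 = 0.4992, so e^(−t/τ) = 0.6070.
M(t) = 3267.4 − 1771 × 0.6070 = 2192.1 t.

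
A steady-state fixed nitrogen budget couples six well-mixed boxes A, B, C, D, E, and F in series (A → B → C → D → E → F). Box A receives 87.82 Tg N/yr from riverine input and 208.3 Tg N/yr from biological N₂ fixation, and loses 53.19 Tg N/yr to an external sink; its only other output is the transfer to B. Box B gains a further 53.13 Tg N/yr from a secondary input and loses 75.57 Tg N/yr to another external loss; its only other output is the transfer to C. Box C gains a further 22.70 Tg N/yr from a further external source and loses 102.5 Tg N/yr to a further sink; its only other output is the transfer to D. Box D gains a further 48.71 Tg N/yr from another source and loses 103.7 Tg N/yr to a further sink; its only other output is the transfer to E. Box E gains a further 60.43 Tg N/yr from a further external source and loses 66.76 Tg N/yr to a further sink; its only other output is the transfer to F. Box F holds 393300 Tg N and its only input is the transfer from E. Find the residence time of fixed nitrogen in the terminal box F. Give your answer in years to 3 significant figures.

4960 yr

Box A: F(A→B) = (87.82 + 208.3) − 53.19 = 242.93 Tg N/yr.
Box B: F(B→C) = (242.93 + 53.13) − 75.57 = 220.49 Tg N/yr.
Box C: F(C→D) = (220.49 + 22.70) − 102.5 = 140.69 Tg N/yr.
Box D: F(D→E) = (140.69 + 48.71) − 103.7 = 85.700 Tg N/yr.
Box E: F(E→F) = (85.700 + 60.43) − 66.76 = 79.370 Tg N/yr.
Box F throughput = its input = 79.370 Tg N/yr; τ = 393300 / 79.370 = 4955 yr.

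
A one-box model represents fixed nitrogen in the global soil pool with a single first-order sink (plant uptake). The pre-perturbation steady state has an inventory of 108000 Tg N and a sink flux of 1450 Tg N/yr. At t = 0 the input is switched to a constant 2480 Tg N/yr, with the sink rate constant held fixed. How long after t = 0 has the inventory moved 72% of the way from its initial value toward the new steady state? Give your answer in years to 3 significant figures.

94.8 yr

τ = M₀/F₀ = 108000/1450 = 74.48 yr.
The remaining gap fraction is e^(−t/τ); 72% covered ⇒ e^(−t/τ) = 0.280.
t = −τ ln(0.280) = 74.48 × 1.273 = 94.81 yr.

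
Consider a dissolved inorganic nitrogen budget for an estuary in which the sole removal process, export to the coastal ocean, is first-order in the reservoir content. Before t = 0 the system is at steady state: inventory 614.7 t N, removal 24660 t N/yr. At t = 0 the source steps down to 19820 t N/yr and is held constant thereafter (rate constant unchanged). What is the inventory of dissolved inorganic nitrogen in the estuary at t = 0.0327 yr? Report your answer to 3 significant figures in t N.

527 t N

Residence time τ = M₀/F₀ = 0.02493 yr. The eventual steady state is M_∞ = M₀·(F₁/F₀) = 614.7 × 19820/24660 = 494.05 t N.
The anomaly ΔM(t) = M(t) − M_∞ decays as ΔM₀·e^(−t/τ) with ΔM₀ = 614.7 − 494.05 = 120.6 t N.
At t = 0.0327 yr, e^(−t/τ) = e^(−1.312) = 0.2693, so ΔM = 32.49 t N and M = 494.05 + 32.49 = 526.55 t N.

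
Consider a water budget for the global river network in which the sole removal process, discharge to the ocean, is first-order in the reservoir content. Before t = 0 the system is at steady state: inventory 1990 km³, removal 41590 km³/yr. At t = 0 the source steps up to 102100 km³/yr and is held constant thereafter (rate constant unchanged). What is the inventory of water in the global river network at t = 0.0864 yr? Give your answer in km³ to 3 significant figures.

4410 km³

τ = M₀/F₀ = 1990/41590 = 0.04785 yr; rate constant k = 1/τ.
New steady state M_∞ = F₁/k = F₁·τ = 102100 × 0.04785 = 4885.3 km³.
M(t) = M_∞ + (M₀ − M_∞)·e^(−t/τ); t/τ = 0.0864/0.04785 = 1.806, so e^(−t/τ) = 0.1644.
M(t) = 4885.3 − 2895 × 0.1644 = 4409.4 km³.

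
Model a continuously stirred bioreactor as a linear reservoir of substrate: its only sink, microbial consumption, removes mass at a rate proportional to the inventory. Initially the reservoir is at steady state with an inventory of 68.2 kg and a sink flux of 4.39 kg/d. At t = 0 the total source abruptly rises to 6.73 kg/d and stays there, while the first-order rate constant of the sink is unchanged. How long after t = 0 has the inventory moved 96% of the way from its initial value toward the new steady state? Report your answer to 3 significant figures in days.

50.0 d

τ = M₀/F₀ = 68.2/4.39 = 15.54 d.
The remaining gap fraction is e^(−t/τ); 96% covered ⇒ e^(−t/τ) = 0.0400.
t = −τ ln(0.0400) = 15.54 × 3.219 = 50.01 d.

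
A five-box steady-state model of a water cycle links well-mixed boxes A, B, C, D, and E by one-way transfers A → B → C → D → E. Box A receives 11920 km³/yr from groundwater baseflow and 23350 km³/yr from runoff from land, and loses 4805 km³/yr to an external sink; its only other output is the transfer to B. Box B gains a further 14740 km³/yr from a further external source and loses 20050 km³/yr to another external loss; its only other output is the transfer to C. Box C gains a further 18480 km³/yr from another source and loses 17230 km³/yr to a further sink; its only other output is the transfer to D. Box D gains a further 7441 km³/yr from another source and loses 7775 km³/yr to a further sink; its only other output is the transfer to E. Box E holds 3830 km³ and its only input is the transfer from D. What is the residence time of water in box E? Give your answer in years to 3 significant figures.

0.147 yr

Box A: F(A→B) = (11920 + 23350) − 4805 = 30465 km³/yr.
Box B: F(B→C) = (30465 + 14740) − 20050 = 25155 km³/yr.
Box C: F(C→D) = (25155 + 18480) − 17230 = 26405 km³/yr.
Box D: F(D→E) = (26405 + 7441) − 7775 = 26071 km³/yr.
Box E throughput = its input = 26071 km³/yr; τ = 3830 / 26071 = 0.1469 yr.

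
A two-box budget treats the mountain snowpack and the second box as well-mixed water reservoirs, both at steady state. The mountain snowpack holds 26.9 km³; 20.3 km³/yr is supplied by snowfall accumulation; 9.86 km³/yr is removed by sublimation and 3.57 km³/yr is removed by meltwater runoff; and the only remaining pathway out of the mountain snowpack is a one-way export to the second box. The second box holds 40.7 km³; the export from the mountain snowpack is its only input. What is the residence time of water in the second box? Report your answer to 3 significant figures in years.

5.92 yr

Balance the mountain snowpack: ΣF_in = 20.300 km³/yr.
Export to the second box = ΣF_in − (9.86 + 3.57) = 6.8700 km³/yr.
At steady state the output of the second box equals its input, 6.8700 km³/yr.
τ = M / F = 40.7 / 6.8700 = 5.924 yr.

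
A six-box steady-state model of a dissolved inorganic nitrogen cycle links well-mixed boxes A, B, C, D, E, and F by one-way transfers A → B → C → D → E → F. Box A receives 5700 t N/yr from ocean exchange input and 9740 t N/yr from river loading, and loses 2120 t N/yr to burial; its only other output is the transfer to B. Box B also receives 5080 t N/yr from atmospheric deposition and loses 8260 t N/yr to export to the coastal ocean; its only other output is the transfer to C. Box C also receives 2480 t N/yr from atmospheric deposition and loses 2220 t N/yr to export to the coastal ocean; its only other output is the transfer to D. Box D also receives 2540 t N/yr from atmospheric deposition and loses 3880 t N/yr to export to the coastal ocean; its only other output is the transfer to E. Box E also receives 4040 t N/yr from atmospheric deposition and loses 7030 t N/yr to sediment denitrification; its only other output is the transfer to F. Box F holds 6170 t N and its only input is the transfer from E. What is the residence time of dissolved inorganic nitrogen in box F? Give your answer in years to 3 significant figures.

Box A: F(A→B) = (5700 + 9740) − 2120 = 13320 t N/yr.
Box B: F(B→C) = (13320 + 5080) − 8260 = 10140 t N/yr.
Box C: F(C→D) = (10140 + 2480) − 2220 = 10400 t N/yr.
Box D: F(D→E) = (10400 + 2540) − 3880 = 9060.0 t N/yr.
Box E: F(E→F) = (9060.0 + 4040) − 7030 = 6070.0 t N/yr.
Box F throughput = its input = 6070.0 t N/yr; τ = 6170 / 6070.0 = 1.016 yr.

1.02 yr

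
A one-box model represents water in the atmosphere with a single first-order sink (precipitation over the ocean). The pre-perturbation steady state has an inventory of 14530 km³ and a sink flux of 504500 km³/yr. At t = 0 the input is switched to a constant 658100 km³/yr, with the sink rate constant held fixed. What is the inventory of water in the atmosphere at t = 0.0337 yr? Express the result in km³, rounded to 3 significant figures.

Residence time τ = M₀/F₀ = 0.02880 yr. The eventual steady state is M_∞ = M₀·(F₁/F₀) = 14530 × 658100/504500 = 18954 km³.
The anomaly ΔM(t) = M(t) − M_∞ decays as ΔM₀·e^(−t/τ) with ΔM₀ = 14530 − 18954 = −4424 km³.
At t = 0.0337 yr, e^(−t/τ) = e^(−1.170) = 0.3103, so ΔM = −1373 km³ and M = 18954 − 1373 = 17581 km³.

17600 km³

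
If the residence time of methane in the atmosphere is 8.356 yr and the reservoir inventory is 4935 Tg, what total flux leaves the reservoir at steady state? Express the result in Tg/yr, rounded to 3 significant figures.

F = M / τ = 4935 / 8.356 = 590.6 Tg/yr.

591 Tg/yr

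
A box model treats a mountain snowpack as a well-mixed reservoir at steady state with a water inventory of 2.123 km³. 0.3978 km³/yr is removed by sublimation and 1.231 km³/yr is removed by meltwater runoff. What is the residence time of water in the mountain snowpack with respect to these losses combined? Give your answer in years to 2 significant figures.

1.3 yr

Total removal = 0.3978 + 1.231 = 1.6288 km³/yr.
τ = M / ΣF_out = 2.123 / 1.6288 = 1.303 yr.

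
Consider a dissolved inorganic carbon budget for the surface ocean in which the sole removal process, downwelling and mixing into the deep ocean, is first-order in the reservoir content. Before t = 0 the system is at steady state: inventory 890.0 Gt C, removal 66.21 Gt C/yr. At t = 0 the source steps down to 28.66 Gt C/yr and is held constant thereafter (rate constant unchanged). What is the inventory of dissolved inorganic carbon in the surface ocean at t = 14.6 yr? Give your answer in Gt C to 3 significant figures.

556 Gt C

The sink rate constant is k = F₀/M₀ = 66.21/890.0 = 0.07439 yr⁻¹.
Solving dM/dt = F₁ − kM with M(0) = M₀ gives M(t) = F₁/k + (M₀ − F₁/k)·e^(−kt).
F₁/k = 28.66/0.07439 = 385.25 Gt C; kt = 0.07439 × 14.6 = 1.086, e^(−kt) = 0.3375.
M(14.6) = 385.25 + (890.0 − 385.25) × 0.3375 = 385.25 + 170.4 = 555.61 Gt C.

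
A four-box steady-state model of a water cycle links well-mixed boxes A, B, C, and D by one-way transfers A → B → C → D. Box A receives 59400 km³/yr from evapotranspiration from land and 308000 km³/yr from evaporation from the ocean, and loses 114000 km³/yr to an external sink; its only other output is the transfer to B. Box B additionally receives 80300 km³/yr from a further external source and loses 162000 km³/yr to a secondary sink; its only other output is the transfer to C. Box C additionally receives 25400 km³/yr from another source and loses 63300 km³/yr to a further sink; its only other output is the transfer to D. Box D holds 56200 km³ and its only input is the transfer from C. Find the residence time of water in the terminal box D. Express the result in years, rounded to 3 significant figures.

0.420 yr

Box A: F(A→B) = (59400 + 308000) − 114000 = 253400 km³/yr.
Box B: F(B→C) = (253400 + 80300) − 162000 = 171700 km³/yr.
Box C: F(C→D) = (171700 + 25400) − 63300 = 133800 km³/yr.
Box D throughput = its input = 133800 km³/yr; τ = 56200 / 133800 = 0.4200 yr.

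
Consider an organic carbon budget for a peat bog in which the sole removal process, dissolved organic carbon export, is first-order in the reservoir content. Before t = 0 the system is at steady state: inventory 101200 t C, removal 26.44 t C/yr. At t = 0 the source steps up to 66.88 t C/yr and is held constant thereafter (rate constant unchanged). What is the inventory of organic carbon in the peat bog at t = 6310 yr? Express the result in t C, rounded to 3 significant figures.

τ = M₀/F₀ = 101200/26.44 = 3828 yr; rate constant k = 1/τ.
New steady state M_∞ = F₁/k = F₁·τ = 66.88 × 3828 = 255990 t C.
M(t) = M_∞ + (M₀ − M_∞)·e^(−t/τ); t/τ = 6310/3828 = 1.649, so e^(−t/τ) = 0.1923.
M(t) = 255990 − 154800 × 0.1923 = 226220 t C.

226000 t C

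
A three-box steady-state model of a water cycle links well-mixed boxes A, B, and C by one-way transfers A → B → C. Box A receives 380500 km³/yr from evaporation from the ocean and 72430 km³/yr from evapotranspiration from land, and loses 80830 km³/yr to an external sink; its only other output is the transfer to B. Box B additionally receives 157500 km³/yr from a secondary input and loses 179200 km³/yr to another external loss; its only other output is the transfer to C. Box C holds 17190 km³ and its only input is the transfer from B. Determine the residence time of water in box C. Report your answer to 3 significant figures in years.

Box A: F(A→B) = (380500 + 72430) − 80830 = 372100 km³/yr.
Box B: F(B→C) = (372100 + 157500) − 179200 = 350400 km³/yr.
Box C throughput = its input = 350400 km³/yr; τ = 17190 / 350400 = 0.04906 yr.

0.0491 yr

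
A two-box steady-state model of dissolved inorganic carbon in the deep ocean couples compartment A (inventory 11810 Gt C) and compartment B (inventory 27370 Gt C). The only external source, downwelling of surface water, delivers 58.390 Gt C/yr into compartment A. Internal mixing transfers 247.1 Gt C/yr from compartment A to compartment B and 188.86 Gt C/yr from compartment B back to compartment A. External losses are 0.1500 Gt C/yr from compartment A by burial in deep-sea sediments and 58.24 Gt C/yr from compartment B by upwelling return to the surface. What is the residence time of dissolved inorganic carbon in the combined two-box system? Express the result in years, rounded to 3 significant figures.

Residence time in the combined system uses the total inventory and the total *external* removal — internal exchanges between the two boxes cancel.
M_total = 11810 + 27370 = 39180 Gt C.
ΣF_external_out = 0.1500 + 58.24 = 58.390 Gt C/yr.
τ = M_total / ΣF_ext = 39180 / 58.390 = 671.0 yr.

671 yr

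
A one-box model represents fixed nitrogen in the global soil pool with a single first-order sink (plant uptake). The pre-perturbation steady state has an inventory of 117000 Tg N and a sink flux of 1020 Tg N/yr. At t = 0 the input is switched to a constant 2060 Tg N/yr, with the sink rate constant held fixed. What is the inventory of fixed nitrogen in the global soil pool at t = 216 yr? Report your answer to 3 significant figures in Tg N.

The sink rate constant is k = F₀/M₀ = 1020/117000 = 0.008718 yr⁻¹.
Solving dM/dt = F₁ − kM with M(0) = M₀ gives M(t) = F₁/k + (M₀ − F₁/k)·e^(−kt).
F₁/k = 2060/0.008718 = 236290 Tg N; kt = 0.008718 × 216 = 1.883, e^(−kt) = 0.1521.
M(216) = 236290 + (117000 − 236290) × 0.1521 = 236290 − 18150 = 218150 Tg N.

218000 Tg N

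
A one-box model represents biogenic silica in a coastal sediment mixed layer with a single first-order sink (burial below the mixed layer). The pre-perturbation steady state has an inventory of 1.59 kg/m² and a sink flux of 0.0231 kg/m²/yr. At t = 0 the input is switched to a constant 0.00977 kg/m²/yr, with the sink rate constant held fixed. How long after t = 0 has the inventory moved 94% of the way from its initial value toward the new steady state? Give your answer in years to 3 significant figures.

194 yr

τ = M₀/F₀ = 1.59/0.0231 = 68.83 yr.
The remaining gap fraction is e^(−t/τ); 94% covered ⇒ e^(−t/τ) = 0.0600.
t = −τ ln(0.0600) = 68.83 × 2.813 = 193.7 yr.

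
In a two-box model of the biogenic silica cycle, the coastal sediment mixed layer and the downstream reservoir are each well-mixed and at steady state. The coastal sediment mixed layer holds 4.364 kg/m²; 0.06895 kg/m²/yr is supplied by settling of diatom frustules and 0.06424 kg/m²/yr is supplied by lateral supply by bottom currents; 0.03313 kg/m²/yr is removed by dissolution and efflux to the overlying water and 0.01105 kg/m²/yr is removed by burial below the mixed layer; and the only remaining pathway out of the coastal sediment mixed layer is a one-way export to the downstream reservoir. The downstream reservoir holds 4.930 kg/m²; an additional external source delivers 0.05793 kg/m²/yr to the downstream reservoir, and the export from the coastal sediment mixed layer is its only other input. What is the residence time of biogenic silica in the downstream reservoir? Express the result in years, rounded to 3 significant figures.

33.6 yr

Balance the coastal sediment mixed layer: ΣF_in = 0.06895 + 0.06424 = 0.13319 kg/m²/yr.
Export to the downstream reservoir = ΣF_in − (0.03313 + 0.01105) = 0.089010 kg/m²/yr.
Total input to the downstream reservoir = 0.089010 + 0.05793 = 0.14694 kg/m²/yr; at steady state this equals its total output.
τ = M / F = 4.930 / 0.14694 = 33.55 yr.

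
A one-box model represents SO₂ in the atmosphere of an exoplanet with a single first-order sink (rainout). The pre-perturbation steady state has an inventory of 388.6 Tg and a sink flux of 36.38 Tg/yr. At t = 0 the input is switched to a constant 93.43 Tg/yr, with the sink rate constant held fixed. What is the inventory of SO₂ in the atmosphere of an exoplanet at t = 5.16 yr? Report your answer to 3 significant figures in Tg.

622 Tg

The sink rate constant is k = F₀/M₀ = 36.38/388.6 = 0.09362 yr⁻¹.
Solving dM/dt = F₁ − kM with M(0) = M₀ gives M(t) = F₁/k + (M₀ − F₁/k)·e^(−kt).
F₁/k = 93.43/0.09362 = 997.99 Tg; kt = 0.09362 × 5.16 = 0.4831, e^(−kt) = 0.6169.
M(5.16) = 997.99 + (388.6 − 997.99) × 0.6169 = 997.99 − 375.9 = 622.07 Tg.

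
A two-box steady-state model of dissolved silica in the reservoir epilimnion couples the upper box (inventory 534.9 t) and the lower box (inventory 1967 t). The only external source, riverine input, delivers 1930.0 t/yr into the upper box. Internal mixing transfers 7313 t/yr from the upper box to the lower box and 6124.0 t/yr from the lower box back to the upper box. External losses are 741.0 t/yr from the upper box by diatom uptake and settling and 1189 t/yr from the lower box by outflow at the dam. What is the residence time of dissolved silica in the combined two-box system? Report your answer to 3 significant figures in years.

1.30 yr

Treat the two boxes together as one reservoir: the mixing fluxes between them are internal recycling, so τ = ΣM / Σ(external losses).
M_total = 534.9 + 1967 = 2501.9 t.
ΣF_external_out = 741.0 + 1189 = 1930.0 t/yr.
τ = M_total / ΣF_ext = 2501.9 / 1930.0 = 1.296 yr.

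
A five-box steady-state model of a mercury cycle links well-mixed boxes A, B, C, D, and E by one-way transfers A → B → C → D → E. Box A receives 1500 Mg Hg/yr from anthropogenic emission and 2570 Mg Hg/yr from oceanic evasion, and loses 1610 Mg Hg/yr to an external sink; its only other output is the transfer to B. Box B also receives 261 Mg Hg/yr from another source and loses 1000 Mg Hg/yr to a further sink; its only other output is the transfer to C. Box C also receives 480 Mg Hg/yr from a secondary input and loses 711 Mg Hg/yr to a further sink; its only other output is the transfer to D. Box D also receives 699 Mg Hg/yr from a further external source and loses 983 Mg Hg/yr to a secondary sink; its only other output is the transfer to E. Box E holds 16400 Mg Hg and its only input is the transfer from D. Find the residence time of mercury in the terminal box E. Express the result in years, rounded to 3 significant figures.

13.6 yr

Box A: F(A→B) = (1500 + 2570) − 1610 = 2460.0 Mg Hg/yr.
Box B: F(B→C) = (2460.0 + 261) − 1000 = 1721.0 Mg Hg/yr.
Box C: F(C→D) = (1721.0 + 480) − 711 = 1490.0 Mg Hg/yr.
Box D: F(D→E) = (1490.0 + 699) − 983 = 1206.0 Mg Hg/yr.
Box E throughput = its input = 1206.0 Mg Hg/yr; τ = 16400 / 1206.0 = 13.60 yr.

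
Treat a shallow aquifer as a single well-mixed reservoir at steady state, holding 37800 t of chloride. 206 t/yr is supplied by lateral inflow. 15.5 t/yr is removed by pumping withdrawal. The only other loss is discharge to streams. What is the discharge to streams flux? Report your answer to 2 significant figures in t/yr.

At steady state ΣF_in = ΣF_out.
ΣF_in = 206.00 t/yr.
Discharge to streams flux = ΣF_in − (15.5) = 206.00 − 15.50 = 190.5 t/yr.

190 t/yr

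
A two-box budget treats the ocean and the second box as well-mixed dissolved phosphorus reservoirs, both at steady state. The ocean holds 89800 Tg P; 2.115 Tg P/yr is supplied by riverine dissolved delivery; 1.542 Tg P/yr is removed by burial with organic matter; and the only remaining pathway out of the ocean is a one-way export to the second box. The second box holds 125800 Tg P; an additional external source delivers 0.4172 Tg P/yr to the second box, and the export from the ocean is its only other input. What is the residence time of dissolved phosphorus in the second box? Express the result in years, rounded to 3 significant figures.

127000 yr

Balance the ocean: ΣF_in = 2.1150 Tg P/yr.
Export to the second box = ΣF_in − (1.542) = 0.57300 Tg P/yr.
Total input to the second box = 0.57300 + 0.4172 = 0.99020 Tg P/yr; at steady state this equals its total output.
τ = M / F = 125800 / 0.99020 = 127000 yr.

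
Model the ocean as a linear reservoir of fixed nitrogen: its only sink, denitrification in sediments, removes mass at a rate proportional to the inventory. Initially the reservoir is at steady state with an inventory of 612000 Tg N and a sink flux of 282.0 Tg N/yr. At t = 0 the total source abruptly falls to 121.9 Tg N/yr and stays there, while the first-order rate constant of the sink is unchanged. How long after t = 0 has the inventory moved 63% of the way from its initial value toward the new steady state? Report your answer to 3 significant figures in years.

τ = M₀/F₀ = 612000/282.0 = 2170 yr.
The remaining gap fraction is e^(−t/τ); 63% covered ⇒ e^(−t/τ) = 0.370.
t = −τ ln(0.370) = 2170 × 0.9943 = 2158 yr.

2160 yr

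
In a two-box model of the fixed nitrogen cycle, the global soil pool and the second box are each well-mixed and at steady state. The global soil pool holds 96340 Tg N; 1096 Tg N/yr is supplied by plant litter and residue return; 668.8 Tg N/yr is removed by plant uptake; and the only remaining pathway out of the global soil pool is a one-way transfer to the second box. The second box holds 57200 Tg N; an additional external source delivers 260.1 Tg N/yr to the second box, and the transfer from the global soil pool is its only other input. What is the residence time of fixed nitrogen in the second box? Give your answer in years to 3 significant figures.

Balance the global soil pool: ΣF_in = 1096.0 Tg N/yr.
Transfer to the second box = ΣF_in − (668.8) = 427.20 Tg N/yr.
Total input to the second box = 427.20 + 260.1 = 687.30 Tg N/yr; at steady state this equals its total output.
τ = M / F = 57200 / 687.30 = 83.22 yr.

83.2 yr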